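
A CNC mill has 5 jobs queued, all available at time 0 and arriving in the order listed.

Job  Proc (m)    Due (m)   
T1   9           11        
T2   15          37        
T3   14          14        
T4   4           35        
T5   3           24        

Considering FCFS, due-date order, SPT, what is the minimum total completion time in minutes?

101

FIFO (arrival order): T1 T2 T3 T4 T5.
T1: 0→9
T2: 9→24
T3: 24→38
T4: 38→42
T5: 42→45
Sum = 9+24+38+42+45 = 158.
EDD (increasing due date): T1 T3 T5 T4 T2.
T1: 0→9
T3: 9→23
T5: 23→26
T4: 26→30
T2: 30→45
Sum = 9+23+26+30+45 = 133.
SPT (increasing processing time): T5 T4 T1 T3 T2.
T5: 0→3
T4: 3→7
T1: 7→16
T3: 16→30
T2: 30→45
Sum = 3+7+16+30+45 = 101.
FIFO 158, EDD 133, SPT 101 → minimum 101.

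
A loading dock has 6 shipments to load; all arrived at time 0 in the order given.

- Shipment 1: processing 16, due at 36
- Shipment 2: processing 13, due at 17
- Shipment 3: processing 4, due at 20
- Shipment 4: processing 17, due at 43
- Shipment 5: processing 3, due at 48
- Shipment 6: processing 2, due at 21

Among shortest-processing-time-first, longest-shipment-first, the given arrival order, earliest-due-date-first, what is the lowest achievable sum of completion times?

131

SPT (increasing processing time): Shipment 6 Shipment 5 Shipment 3 Shipment 2 Shipment 1 Shipment 4.
Shipment 6: 0→2
Shipment 5: 2→5
Shipment 3: 5→9
Shipment 2: 9→22
Shipment 1: 22→38
Shipment 4: 38→55
Sum = 2+5+9+22+38+55 = 131.
LPT (decreasing processing time): Shipment 4 Shipment 1 Shipment 2 Shipment 3 Shipment 5 Shipment 6.
Shipment 4: 0→17
Shipment 1: 17→33
Shipment 2: 33→46
Shipment 3: 46→50
Shipment 5: 50→53
Shipment 6: 53→55
Sum = 17+33+46+50+53+55 = 254.
FIFO (arrival order): Shipment 1 Shipment 2 Shipment 3 Shipment 4 Shipment 5 Shipment 6.
Shipment 1: 0→16
Shipment 2: 16→29
Shipment 3: 29→33
Shipment 4: 33→50
Shipment 5: 50→53
Shipment 6: 53→55
Sum = 16+29+33+50+53+55 = 236.
EDD (increasing due date): Shipment 2 Shipment 3 Shipment 6 Shipment 1 Shipment 4 Shipment 5.
Shipment 2: 0→13
Shipment 3: 13→17
Shipment 6: 17→19
Shipment 1: 19→35
Shipment 4: 35→52
Shipment 5: 52→55
Sum = 13+17+19+35+52+55 = 191.
SPT 131, LPT 254, FIFO 236, EDD 191 → minimum 131.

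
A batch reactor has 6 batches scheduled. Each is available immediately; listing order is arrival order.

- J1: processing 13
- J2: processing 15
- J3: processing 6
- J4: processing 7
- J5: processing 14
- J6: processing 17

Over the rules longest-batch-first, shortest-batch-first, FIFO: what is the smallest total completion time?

212

LPT (decreasing processing time): J6 J2 J5 J1 J4 J3.
J6: 0→17
J2: 17→32
J5: 32→46
J1: 46→59
J4: 59→66
J3: 66→72
Sum = 17+32+46+59+66+72 = 292.
SPT (increasing processing time): J3 J4 J1 J5 J2 J6.
J3: 0→6
J4: 6→13
J1: 13→26
J5: 26→40
J2: 40→55
J6: 55→72
Sum = 6+13+26+40+55+72 = 212.
FIFO (arrival order): J1 J2 J3 J4 J5 J6.
J1: 0→13
J2: 13→28
J3: 28→34
J4: 34→41
J5: 41→55
J6: 55→72
Sum = 13+28+34+41+55+72 = 243.
LPT 292, SPT 212, FIFO 243 → minimum 212.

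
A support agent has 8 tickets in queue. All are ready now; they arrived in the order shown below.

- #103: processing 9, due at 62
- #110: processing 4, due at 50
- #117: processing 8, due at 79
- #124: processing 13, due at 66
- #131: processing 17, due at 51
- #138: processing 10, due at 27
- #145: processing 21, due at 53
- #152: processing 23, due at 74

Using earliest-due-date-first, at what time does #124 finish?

EDD (increasing due date): #138 #110 #131 #145 #103 #124 #152 #117.
#138: 0→10
#110: 10→14
#131: 14→31
#145: 31→52
#103: 52→61
#124: 61→74

74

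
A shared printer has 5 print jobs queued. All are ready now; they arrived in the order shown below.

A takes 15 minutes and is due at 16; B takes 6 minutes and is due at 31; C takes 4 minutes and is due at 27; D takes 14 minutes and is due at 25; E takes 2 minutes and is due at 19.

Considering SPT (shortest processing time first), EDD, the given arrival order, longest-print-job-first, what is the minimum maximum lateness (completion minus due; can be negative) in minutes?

SPT (increasing processing time): E C B D A.
E: 0→2, due 19, lateness -17
C: 2→6, due 27, lateness -21
B: 6→12, due 31, lateness -19
D: 12→26, due 25, lateness 1
A: 26→41, due 16, lateness 25
Maximum = 25.
EDD (increasing due date): A E D C B.
A: 0→15, due 16, lateness -1
E: 15→17, due 19, lateness -2
D: 17→31, due 25, lateness 6
C: 31→35, due 27, lateness 8
B: 35→41, due 31, lateness 10
Maximum = 10.
FIFO (arrival order): A B C D E.
A: 0→15, due 16, lateness -1
B: 15→21, due 31, lateness -10
C: 21→25, due 27, lateness -2
D: 25→39, due 25, lateness 14
E: 39→41, due 19, lateness 22
Maximum = 22.
LPT (decreasing processing time): A D B C E.
A: 0→15, due 16, lateness -1
D: 15→29, due 25, lateness 4
B: 29→35, due 31, lateness 4
C: 35→39, due 27, lateness 12
E: 39→41, due 19, lateness 22
Maximum = 22.
SPT 25, EDD 10, FIFO 22, LPT 22 → minimum 10.

10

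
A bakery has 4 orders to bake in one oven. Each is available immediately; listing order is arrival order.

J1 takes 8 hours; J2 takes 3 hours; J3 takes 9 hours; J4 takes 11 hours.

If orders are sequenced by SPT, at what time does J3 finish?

SPT (increasing processing time): J2 J1 J3 J4.
J2: 0→3
J1: 3→11
J3: 11→20

20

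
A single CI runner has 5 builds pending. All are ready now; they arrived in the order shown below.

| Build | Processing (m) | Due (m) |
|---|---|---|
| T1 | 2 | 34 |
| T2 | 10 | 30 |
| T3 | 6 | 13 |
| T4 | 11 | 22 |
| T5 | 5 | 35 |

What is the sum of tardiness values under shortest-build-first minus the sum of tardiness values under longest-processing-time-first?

SPT (increasing processing time): T1 T5 T3 T2 T4.
T1: 0→2, due 34, tardiness 0
T5: 2→7, due 35, tardiness 0
T3: 7→13, due 13, tardiness 0
T2: 13→23, due 30, tardiness 0
T4: 23→34, due 22, tardiness 12
Sum = 0+0+0+0+12 = 12.
LPT (decreasing processing time): T4 T2 T3 T5 T1.
T4: 0→11, due 22, tardiness 0
T2: 11→21, due 30, tardiness 0
T3: 21→27, due 13, tardiness 14
T5: 27→32, due 35, tardiness 0
T1: 32→34, due 34, tardiness 0
Sum = 0+0+14+0+0 = 14.
Difference = 12 − 14 = -2.

-2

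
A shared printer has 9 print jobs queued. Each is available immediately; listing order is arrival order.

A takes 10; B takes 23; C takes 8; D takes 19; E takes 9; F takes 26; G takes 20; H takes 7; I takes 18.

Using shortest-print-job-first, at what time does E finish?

24

SPT (increasing processing time): H C E A I D G B F.
H: 0→7
C: 7→15
E: 15→24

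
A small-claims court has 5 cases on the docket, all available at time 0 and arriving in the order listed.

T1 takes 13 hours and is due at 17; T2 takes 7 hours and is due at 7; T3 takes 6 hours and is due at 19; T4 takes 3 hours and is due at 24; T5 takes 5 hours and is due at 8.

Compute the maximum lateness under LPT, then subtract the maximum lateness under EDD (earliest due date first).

11

LPT (decreasing processing time): T1 T2 T3 T5 T4.
T1: 0→13, due 17, lateness -4
T2: 13→20, due 7, lateness 13
T3: 20→26, due 19, lateness 7
T5: 26→31, due 8, lateness 23
T4: 31→34, due 24, lateness 10
Maximum = 23.
EDD (increasing due date): T2 T5 T1 T3 T4.
T2: 0→7, due 7, lateness 0
T5: 7→12, due 8, lateness 4
T1: 12→25, due 17, lateness 8
T3: 25→31, due 19, lateness 12
T4: 31→34, due 24, lateness 10
Maximum = 12.
Difference = 23 − 12 = 11.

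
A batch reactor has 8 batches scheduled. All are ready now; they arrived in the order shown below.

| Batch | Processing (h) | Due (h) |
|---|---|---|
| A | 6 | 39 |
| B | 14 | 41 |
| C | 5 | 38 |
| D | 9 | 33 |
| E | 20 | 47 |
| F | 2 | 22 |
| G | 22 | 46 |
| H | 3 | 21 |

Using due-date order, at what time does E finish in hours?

81

EDD (increasing due date): H F D C A B G E.
H: 0→3
F: 3→5
D: 5→14
C: 14→19
A: 19→25
B: 25→39
G: 39→61
E: 61→81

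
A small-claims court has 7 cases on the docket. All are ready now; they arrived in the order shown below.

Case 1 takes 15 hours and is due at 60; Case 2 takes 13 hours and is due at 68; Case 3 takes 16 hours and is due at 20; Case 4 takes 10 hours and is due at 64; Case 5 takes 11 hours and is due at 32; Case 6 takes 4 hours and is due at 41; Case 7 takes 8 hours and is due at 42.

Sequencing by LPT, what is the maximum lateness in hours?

LPT (decreasing processing time): Case 3 Case 1 Case 2 Case 5 Case 4 Case 7 Case 6.
Case 3: 0→16, due 20, lateness -4
Case 1: 16→31, due 60, lateness -29
Case 2: 31→44, due 68, lateness -24
Case 5: 44→55, due 32, lateness 23
Case 4: 55→65, due 64, lateness 1
Case 7: 65→73, due 42, lateness 31
Case 6: 73→77, due 41, lateness 36
Maximum = 36.

36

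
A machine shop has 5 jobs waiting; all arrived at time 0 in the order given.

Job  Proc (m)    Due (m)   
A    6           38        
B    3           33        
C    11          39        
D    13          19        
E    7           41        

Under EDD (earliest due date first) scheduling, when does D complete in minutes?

13

EDD (increasing due date): D B A C E.
D: 0→13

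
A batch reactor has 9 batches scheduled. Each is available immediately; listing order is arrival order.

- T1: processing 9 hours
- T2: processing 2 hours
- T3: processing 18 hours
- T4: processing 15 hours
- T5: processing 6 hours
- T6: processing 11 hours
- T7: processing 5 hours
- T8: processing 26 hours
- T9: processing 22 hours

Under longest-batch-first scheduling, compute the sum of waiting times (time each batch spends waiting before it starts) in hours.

633

LPT (decreasing processing time): T8 T9 T3 T4 T6 T1 T5 T7 T2.
T8: waits 0, runs 0→26
T9: waits 26, runs 26→48
T3: waits 48, runs 48→66
T4: waits 66, runs 66→81
T6: waits 81, runs 81→92
T1: waits 92, runs 92→101
T5: waits 101, runs 101→107
T7: waits 107, runs 107→112
T2: waits 112, runs 112→114
Sum = 0+26+48+66+81+92+101+107+112 = 633.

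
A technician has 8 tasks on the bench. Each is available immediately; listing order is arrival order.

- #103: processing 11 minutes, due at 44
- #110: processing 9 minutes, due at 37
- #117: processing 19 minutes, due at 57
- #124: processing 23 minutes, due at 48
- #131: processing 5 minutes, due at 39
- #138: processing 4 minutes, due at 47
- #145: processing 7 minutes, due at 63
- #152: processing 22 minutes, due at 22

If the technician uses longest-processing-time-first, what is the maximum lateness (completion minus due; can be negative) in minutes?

57

LPT (decreasing processing time): #124 #152 #117 #103 #110 #145 #131 #138.
#124: 0→23, due 48, lateness -25
#152: 23→45, due 22, lateness 23
#117: 45→64, due 57, lateness 7
#103: 64→75, due 44, lateness 31
#110: 75→84, due 37, lateness 47
#145: 84→91, due 63, lateness 28
#131: 91→96, due 39, lateness 57
#138: 96→100, due 47, lateness 53
Maximum = 57.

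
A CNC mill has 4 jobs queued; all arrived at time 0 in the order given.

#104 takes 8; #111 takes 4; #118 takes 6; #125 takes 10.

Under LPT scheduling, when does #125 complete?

LPT (decreasing processing time): #125 #104 #118 #111.
#125: 0→10

10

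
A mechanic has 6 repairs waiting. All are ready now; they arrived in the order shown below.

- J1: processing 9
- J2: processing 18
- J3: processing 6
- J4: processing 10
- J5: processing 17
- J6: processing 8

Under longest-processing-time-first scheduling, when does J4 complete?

LPT (decreasing processing time): J2 J5 J4 J1 J6 J3.
J2: 0→18
J5: 18→35
J4: 35→45

45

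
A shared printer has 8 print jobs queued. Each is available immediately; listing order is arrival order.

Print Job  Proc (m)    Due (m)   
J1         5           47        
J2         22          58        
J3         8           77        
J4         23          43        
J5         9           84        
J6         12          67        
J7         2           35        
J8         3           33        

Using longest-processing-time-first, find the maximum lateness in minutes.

LPT (decreasing processing time): J4 J2 J6 J5 J3 J1 J8 J7.
J4: 0→23, due 43, lateness -20
J2: 23→45, due 58, lateness -13
J6: 45→57, due 67, lateness -10
J5: 57→66, due 84, lateness -18
J3: 66→74, due 77, lateness -3
J1: 74→79, due 47, lateness 32
J8: 79→82, due 33, lateness 49
J7: 82→84, due 35, lateness 49
Maximum = 49.

49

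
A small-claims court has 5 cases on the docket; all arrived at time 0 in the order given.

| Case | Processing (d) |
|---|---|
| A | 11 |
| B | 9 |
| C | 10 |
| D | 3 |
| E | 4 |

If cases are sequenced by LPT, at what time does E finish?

34

LPT (decreasing processing time): A C B E D.
A: 0→11
C: 11→21
B: 21→30
E: 30→34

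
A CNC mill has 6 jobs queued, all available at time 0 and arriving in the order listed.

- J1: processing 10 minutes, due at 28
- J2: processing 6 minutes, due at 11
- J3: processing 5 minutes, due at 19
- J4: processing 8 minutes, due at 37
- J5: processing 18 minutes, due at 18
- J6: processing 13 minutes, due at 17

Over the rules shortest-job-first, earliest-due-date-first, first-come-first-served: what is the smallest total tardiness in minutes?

SPT (increasing processing time): J3 J2 J4 J1 J6 J5.
J3: 0→5, due 19, tardiness 0
J2: 5→11, due 11, tardiness 0
J4: 11→19, due 37, tardiness 0
J1: 19→29, due 28, tardiness 1
J6: 29→42, due 17, tardiness 25
J5: 42→60, due 18, tardiness 42
Sum = 0+0+0+1+25+42 = 68.
EDD (increasing due date): J2 J6 J5 J3 J1 J4.
J2: 0→6, due 11, tardiness 0
J6: 6→19, due 17, tardiness 2
J5: 19→37, due 18, tardiness 19
J3: 37→42, due 19, tardiness 23
J1: 42→52, due 28, tardiness 24
J4: 52→60, due 37, tardiness 23
Sum = 0+2+19+23+24+23 = 91.
FIFO (arrival order): J1 J2 J3 J4 J5 J6.
J1: 0→10, due 28, tardiness 0
J2: 10→16, due 11, tardiness 5
J3: 16→21, due 19, tardiness 2
J4: 21→29, due 37, tardiness 0
J5: 29→47, due 18, tardiness 29
J6: 47→60, due 17, tardiness 43
Sum = 0+5+2+0+29+43 = 79.
SPT 68, EDD 91, FIFO 79 → minimum 68.

68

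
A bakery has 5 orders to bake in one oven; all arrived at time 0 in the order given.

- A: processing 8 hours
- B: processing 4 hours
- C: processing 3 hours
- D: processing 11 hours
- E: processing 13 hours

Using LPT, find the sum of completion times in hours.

LPT (decreasing processing time): E D A B C.
E: 0→13
D: 13→24
A: 24→32
B: 32→36
C: 36→39
Sum = 13+24+32+36+39 = 144.

144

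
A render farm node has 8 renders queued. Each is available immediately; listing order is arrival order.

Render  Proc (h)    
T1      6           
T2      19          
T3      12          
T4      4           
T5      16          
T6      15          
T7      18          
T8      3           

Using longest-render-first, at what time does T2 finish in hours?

19

LPT (decreasing processing time): T2 T7 T5 T6 T3 T1 T4 T8.
T2: 0→19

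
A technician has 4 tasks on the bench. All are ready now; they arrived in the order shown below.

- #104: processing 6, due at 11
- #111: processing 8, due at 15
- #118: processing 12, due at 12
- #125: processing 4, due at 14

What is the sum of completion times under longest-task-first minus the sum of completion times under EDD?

12

LPT (decreasing processing time): #118 #111 #104 #125.
#118: 0→12
#111: 12→20
#104: 20→26
#125: 26→30
Sum = 12+20+26+30 = 88.
EDD (increasing due date): #104 #118 #125 #111.
#104: 0→6
#118: 6→18
#125: 18→22
#111: 22→30
Sum = 6+18+22+30 = 76.
Difference = 88 − 76 = 12.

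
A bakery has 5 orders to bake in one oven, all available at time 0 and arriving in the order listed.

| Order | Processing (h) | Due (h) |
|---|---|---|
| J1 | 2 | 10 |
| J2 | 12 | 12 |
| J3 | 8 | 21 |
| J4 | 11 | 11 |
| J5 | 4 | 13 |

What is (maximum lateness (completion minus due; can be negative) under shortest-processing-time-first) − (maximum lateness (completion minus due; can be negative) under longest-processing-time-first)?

-2

SPT (increasing processing time): J1 J5 J3 J4 J2.
J1: 0→2, due 10, lateness -8
J5: 2→6, due 13, lateness -7
J3: 6→14, due 21, lateness -7
J4: 14→25, due 11, lateness 14
J2: 25→37, due 12, lateness 25
Maximum = 25.
LPT (decreasing processing time): J2 J4 J3 J5 J1.
J2: 0→12, due 12, lateness 0
J4: 12→23, due 11, lateness 12
J3: 23→31, due 21, lateness 10
J5: 31→35, due 13, lateness 22
J1: 35→37, due 10, lateness 27
Maximum = 27.
Difference = 25 − 27 = -2.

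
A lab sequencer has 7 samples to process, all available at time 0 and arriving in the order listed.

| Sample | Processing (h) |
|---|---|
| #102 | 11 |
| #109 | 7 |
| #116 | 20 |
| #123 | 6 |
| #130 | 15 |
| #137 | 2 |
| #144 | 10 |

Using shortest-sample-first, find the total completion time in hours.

SPT (increasing processing time): #137 #123 #109 #144 #102 #130 #116.
#137: 0→2
#123: 2→8
#109: 8→15
#144: 15→25
#102: 25→36
#130: 36→51
#116: 51→71
Sum = 2+8+15+25+36+51+71 = 208.

208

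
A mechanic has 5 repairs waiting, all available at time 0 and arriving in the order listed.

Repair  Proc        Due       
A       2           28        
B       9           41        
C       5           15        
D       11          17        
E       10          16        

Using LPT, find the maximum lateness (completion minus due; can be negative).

LPT (decreasing processing time): D E B C A.
D: 0→11, due 17, lateness -6
E: 11→21, due 16, lateness 5
B: 21→30, due 41, lateness -11
C: 30→35, due 15, lateness 20
A: 35→37, due 28, lateness 9
Maximum = 20.

20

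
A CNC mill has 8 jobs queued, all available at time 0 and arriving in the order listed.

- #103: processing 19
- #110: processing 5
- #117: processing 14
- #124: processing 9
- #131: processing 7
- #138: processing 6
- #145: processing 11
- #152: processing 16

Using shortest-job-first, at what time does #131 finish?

18

SPT (increasing processing time): #110 #138 #131 #124 #145 #117 #152 #103.
#110: 0→5
#138: 5→11
#131: 11→18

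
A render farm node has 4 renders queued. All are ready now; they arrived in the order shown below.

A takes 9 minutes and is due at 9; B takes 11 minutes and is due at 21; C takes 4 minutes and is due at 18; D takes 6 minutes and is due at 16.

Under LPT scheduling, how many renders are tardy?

3

LPT (decreasing processing time): B A D C.
B: 0→11, due 21, tardiness 0
A: 11→20, due 9, tardiness 11
D: 20→26, due 16, tardiness 10
C: 26→30, due 18, tardiness 12
Late renders: 3.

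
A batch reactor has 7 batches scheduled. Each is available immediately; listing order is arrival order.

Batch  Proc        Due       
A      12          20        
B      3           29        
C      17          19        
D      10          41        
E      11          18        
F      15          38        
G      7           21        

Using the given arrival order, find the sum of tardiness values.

133

FIFO (arrival order): A B C D E F G.
A: 0→12, due 20, tardiness 0
B: 12→15, due 29, tardiness 0
C: 15→32, due 19, tardiness 13
D: 32→42, due 41, tardiness 1
E: 42→53, due 18, tardiness 35
F: 53→68, due 38, tardiness 30
G: 68→75, due 21, tardiness 54
Sum = 0+0+13+1+35+30+54 = 133.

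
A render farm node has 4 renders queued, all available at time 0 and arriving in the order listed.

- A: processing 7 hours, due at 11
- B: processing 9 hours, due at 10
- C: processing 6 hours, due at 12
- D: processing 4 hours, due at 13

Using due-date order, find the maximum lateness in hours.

EDD (increasing due date): B A C D.
B: 0→9, due 10, lateness -1
A: 9→16, due 11, lateness 5
C: 16→22, due 12, lateness 10
D: 22→26, due 13, lateness 13
Maximum = 13.

13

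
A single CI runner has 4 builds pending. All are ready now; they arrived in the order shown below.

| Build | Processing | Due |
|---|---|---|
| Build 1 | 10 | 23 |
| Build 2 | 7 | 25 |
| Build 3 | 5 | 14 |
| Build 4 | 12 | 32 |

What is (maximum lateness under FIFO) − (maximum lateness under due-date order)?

FIFO (arrival order): Build 1 Build 2 Build 3 Build 4.
Build 1: 0→10, due 23, lateness -13
Build 2: 10→17, due 25, lateness -8
Build 3: 17→22, due 14, lateness 8
Build 4: 22→34, due 32, lateness 2
Maximum = 8.
EDD (increasing due date): Build 3 Build 1 Build 2 Build 4.
Build 3: 0→5, due 14, lateness -9
Build 1: 5→15, due 23, lateness -8
Build 2: 15→22, due 25, lateness -3
Build 4: 22→34, due 32, lateness 2
Maximum = 2.
Difference = 8 − 2 = 6.

6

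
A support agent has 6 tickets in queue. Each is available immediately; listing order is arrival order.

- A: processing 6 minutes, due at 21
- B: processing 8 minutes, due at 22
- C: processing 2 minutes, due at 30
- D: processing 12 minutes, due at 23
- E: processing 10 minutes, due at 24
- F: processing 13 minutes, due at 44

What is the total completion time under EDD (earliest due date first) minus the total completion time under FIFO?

18

EDD (increasing due date): A B D E C F.
A: 0→6
B: 6→14
D: 14→26
E: 26→36
C: 36→38
F: 38→51
Sum = 6+14+26+36+38+51 = 171.
FIFO (arrival order): A B C D E F.
A: 0→6
B: 6→14
C: 14→16
D: 16→28
E: 28→38
F: 38→51
Sum = 6+14+16+28+38+51 = 153.
Difference = 171 − 153 = 18.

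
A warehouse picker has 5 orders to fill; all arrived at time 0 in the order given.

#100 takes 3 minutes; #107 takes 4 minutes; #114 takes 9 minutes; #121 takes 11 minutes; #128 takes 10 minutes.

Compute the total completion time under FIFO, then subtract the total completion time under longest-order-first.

-43

FIFO (arrival order): #100 #107 #114 #121 #128.
#100: 0→3
#107: 3→7
#114: 7→16
#121: 16→27
#128: 27→37
Sum = 3+7+16+27+37 = 90.
LPT (decreasing processing time): #121 #128 #114 #107 #100.
#121: 0→11
#128: 11→21
#114: 21→30
#107: 30→34
#100: 34→37
Sum = 11+21+30+34+37 = 133.
Difference = 90 − 133 = -43.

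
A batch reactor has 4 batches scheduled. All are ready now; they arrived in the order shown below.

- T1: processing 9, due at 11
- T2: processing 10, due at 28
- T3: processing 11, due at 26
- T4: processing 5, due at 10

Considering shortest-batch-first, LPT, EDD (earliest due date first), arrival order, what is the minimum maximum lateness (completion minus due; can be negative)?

SPT (increasing processing time): T4 T1 T2 T3.
T4: 0→5, due 10, lateness -5
T1: 5→14, due 11, lateness 3
T2: 14→24, due 28, lateness -4
T3: 24→35, due 26, lateness 9
Maximum = 9.
LPT (decreasing processing time): T3 T2 T1 T4.
T3: 0→11, due 26, lateness -15
T2: 11→21, due 28, lateness -7
T1: 21→30, due 11, lateness 19
T4: 30→35, due 10, lateness 25
Maximum = 25.
EDD (increasing due date): T4 T1 T3 T2.
T4: 0→5, due 10, lateness -5
T1: 5→14, due 11, lateness 3
T3: 14→25, due 26, lateness -1
T2: 25→35, due 28, lateness 7
Maximum = 7.
FIFO (arrival order): T1 T2 T3 T4.
T1: 0→9, due 11, lateness -2
T2: 9→19, due 28, lateness -9
T3: 19→30, due 26, lateness 4
T4: 30→35, due 10, lateness 25
Maximum = 25.
SPT 9, LPT 25, EDD 7, FIFO 25 → minimum 7.

7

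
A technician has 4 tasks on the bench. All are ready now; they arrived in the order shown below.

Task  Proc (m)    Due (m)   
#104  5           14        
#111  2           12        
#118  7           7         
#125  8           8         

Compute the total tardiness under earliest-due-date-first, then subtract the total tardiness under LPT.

EDD (increasing due date): #118 #125 #111 #104.
#118: 0→7, due 7, tardiness 0
#125: 7→15, due 8, tardiness 7
#111: 15→17, due 12, tardiness 5
#104: 17→22, due 14, tardiness 8
Sum = 0+7+5+8 = 20.
LPT (decreasing processing time): #125 #118 #104 #111.
#125: 0→8, due 8, tardiness 0
#118: 8→15, due 7, tardiness 8
#104: 15→20, due 14, tardiness 6
#111: 20→22, due 12, tardiness 10
Sum = 0+8+6+10 = 24.
Difference = 20 − 24 = -4.

-4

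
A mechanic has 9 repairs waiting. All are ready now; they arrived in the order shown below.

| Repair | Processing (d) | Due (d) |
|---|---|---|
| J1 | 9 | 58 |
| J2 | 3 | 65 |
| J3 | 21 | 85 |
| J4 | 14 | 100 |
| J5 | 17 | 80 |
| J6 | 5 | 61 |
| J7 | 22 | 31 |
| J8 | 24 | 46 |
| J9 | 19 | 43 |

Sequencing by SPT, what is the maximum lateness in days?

SPT (increasing processing time): J2 J6 J1 J4 J5 J9 J3 J7 J8.
J2: 0→3, due 65, lateness -62
J6: 3→8, due 61, lateness -53
J1: 8→17, due 58, lateness -41
J4: 17→31, due 100, lateness -69
J5: 31→48, due 80, lateness -32
J9: 48→67, due 43, lateness 24
J3: 67→88, due 85, lateness 3
J7: 88→110, due 31, lateness 79
J8: 110→134, due 46, lateness 88
Maximum = 88.

88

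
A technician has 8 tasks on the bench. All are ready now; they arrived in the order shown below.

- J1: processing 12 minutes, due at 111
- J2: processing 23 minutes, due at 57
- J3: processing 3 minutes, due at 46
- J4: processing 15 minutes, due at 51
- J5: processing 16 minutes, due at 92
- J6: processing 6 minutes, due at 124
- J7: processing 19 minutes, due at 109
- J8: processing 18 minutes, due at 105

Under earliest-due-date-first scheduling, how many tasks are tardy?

EDD (increasing due date): J3 J4 J2 J5 J8 J7 J1 J6.
J3: 0→3, due 46, tardiness 0
J4: 3→18, due 51, tardiness 0
J2: 18→41, due 57, tardiness 0
J5: 41→57, due 92, tardiness 0
J8: 57→75, due 105, tardiness 0
J7: 75→94, due 109, tardiness 0
J1: 94→106, due 111, tardiness 0
J6: 106→112, due 124, tardiness 0
Late tasks: 0.

0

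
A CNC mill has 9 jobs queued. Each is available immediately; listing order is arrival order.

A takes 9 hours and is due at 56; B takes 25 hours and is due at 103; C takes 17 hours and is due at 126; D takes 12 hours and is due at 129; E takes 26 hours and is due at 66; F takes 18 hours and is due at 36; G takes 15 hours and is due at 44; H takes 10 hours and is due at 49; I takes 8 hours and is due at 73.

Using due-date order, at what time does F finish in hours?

18

EDD (increasing due date): F G H A E I B C D.
F: 0→18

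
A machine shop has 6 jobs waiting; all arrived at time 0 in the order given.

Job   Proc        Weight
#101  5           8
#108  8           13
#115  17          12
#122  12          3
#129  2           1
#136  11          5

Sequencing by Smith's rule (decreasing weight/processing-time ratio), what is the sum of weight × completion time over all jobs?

WSPT (decreasing weight/processing-time ratio): #108 #101 #115 #129 #136 #122.
#108: finishes 8, weight 13, w·C = 104
#101: finishes 13, weight 8, w·C = 104
#115: finishes 30, weight 12, w·C = 360
#129: finishes 32, weight 1, w·C = 32
#136: finishes 43, weight 5, w·C = 215
#122: finishes 55, weight 3, w·C = 165
Sum = 104+104+360+32+215+165 = 980.

980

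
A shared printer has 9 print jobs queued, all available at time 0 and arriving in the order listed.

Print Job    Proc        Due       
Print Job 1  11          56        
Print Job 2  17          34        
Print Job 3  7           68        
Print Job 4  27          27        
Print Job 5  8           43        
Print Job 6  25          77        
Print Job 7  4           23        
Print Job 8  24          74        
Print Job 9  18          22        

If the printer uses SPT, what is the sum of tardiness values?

SPT (increasing processing time): Print Job 7 Print Job 3 Print Job 5 Print Job 1 Print Job 2 Print Job 9 Print Job 8 Print Job 6 Print Job 4.
Print Job 7: 0→4, due 23, tardiness 0
Print Job 3: 4→11, due 68, tardiness 0
Print Job 5: 11→19, due 43, tardiness 0
Print Job 1: 19→30, due 56, tardiness 0
Print Job 2: 30→47, due 34, tardiness 13
Print Job 9: 47→65, due 22, tardiness 43
Print Job 8: 65→89, due 74, tardiness 15
Print Job 6: 89→114, due 77, tardiness 37
Print Job 4: 114→141, due 27, tardiness 114
Sum = 0+0+0+0+13+43+15+37+114 = 222.

222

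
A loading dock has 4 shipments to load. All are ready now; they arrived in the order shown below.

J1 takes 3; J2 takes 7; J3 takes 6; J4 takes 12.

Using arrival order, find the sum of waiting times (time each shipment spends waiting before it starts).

29

FIFO (arrival order): J1 J2 J3 J4.
J1: waits 0, runs 0→3
J2: waits 3, runs 3→10
J3: waits 10, runs 10→16
J4: waits 16, runs 16→28
Sum = 0+3+10+16 = 29.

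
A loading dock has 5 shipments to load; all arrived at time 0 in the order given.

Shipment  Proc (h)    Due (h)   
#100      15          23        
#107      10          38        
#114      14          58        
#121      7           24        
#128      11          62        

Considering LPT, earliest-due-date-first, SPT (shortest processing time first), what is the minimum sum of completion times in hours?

151

LPT (decreasing processing time): #100 #114 #128 #107 #121.
#100: 0→15
#114: 15→29
#128: 29→40
#107: 40→50
#121: 50→57
Sum = 15+29+40+50+57 = 191.
EDD (increasing due date): #100 #121 #107 #114 #128.
#100: 0→15
#121: 15→22
#107: 22→32
#114: 32→46
#128: 46→57
Sum = 15+22+32+46+57 = 172.
SPT (increasing processing time): #121 #107 #128 #114 #100.
#121: 0→7
#107: 7→17
#128: 17→28
#114: 28→42
#100: 42→57
Sum = 7+17+28+42+57 = 151.
LPT 191, EDD 172, SPT 151 → minimum 151.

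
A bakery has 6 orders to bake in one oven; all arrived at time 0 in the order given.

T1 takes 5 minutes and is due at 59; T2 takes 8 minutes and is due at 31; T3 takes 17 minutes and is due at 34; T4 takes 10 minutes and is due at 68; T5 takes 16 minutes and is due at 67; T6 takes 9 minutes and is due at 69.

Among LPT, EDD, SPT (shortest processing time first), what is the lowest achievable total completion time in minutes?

LPT (decreasing processing time): T3 T5 T4 T6 T2 T1.
T3: 0→17
T5: 17→33
T4: 33→43
T6: 43→52
T2: 52→60
T1: 60→65
Sum = 17+33+43+52+60+65 = 270.
EDD (increasing due date): T2 T3 T1 T5 T4 T6.
T2: 0→8
T3: 8→25
T1: 25→30
T5: 30→46
T4: 46→56
T6: 56→65
Sum = 8+25+30+46+56+65 = 230.
SPT (increasing processing time): T1 T2 T6 T4 T5 T3.
T1: 0→5
T2: 5→13
T6: 13→22
T4: 22→32
T5: 32→48
T3: 48→65
Sum = 5+13+22+32+48+65 = 185.
LPT 270, EDD 230, SPT 185 → minimum 185.

185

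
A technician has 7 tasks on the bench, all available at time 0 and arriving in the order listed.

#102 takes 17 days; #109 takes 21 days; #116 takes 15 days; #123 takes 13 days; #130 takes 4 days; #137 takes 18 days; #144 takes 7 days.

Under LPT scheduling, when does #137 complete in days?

LPT (decreasing processing time): #109 #137 #102 #116 #123 #144 #130.
#109: 0→21
#137: 21→39

39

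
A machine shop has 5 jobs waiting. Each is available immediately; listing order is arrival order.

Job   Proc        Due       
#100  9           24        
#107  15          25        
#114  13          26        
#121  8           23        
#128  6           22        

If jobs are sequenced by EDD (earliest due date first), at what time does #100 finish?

EDD (increasing due date): #128 #121 #100 #107 #114.
#128: 0→6
#121: 6→14
#100: 14→23

23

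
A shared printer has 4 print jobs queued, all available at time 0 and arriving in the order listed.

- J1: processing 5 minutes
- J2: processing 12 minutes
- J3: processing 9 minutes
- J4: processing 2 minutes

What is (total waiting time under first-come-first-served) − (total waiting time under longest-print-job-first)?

FIFO (arrival order): J1 J2 J3 J4.
J1: waits 0, runs 0→5
J2: waits 5, runs 5→17
J3: waits 17, runs 17→26
J4: waits 26, runs 26→28
Sum = 0+5+17+26 = 48.
LPT (decreasing processing time): J2 J3 J1 J4.
J2: waits 0, runs 0→12
J3: waits 12, runs 12→21
J1: waits 21, runs 21→26
J4: waits 26, runs 26→28
Sum = 0+12+21+26 = 59.
Difference = 48 − 59 = -11.

-11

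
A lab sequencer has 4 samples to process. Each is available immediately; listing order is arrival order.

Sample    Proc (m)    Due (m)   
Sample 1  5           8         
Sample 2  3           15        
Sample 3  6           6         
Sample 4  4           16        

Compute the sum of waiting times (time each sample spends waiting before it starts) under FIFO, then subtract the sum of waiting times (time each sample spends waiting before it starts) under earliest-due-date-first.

FIFO (arrival order): Sample 1 Sample 2 Sample 3 Sample 4.
Sample 1: waits 0, runs 0→5
Sample 2: waits 5, runs 5→8
Sample 3: waits 8, runs 8→14
Sample 4: waits 14, runs 14→18
Sum = 0+5+8+14 = 27.
EDD (increasing due date): Sample 3 Sample 1 Sample 2 Sample 4.
Sample 3: waits 0, runs 0→6
Sample 1: waits 6, runs 6→11
Sample 2: waits 11, runs 11→14
Sample 4: waits 14, runs 14→18
Sum = 0+6+11+14 = 31.
Difference = 27 − 31 = -4.

-4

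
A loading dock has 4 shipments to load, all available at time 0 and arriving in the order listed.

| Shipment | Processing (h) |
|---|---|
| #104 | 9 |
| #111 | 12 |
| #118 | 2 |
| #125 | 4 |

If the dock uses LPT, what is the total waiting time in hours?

58

LPT (decreasing processing time): #111 #104 #125 #118.
#111: waits 0, runs 0→12
#104: waits 12, runs 12→21
#125: waits 21, runs 21→25
#118: waits 25, runs 25→27
Sum = 0+12+21+25 = 58.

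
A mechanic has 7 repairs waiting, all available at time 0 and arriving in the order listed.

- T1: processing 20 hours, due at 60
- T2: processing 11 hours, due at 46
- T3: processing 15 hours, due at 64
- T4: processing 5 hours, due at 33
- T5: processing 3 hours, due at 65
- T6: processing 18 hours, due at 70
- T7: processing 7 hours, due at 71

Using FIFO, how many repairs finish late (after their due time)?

3

FIFO (arrival order): T1 T2 T3 T4 T5 T6 T7.
T1: 0→20, due 60, tardiness 0
T2: 20→31, due 46, tardiness 0
T3: 31→46, due 64, tardiness 0
T4: 46→51, due 33, tardiness 18
T5: 51→54, due 65, tardiness 0
T6: 54→72, due 70, tardiness 2
T7: 72→79, due 71, tardiness 8
Late repairs: 3.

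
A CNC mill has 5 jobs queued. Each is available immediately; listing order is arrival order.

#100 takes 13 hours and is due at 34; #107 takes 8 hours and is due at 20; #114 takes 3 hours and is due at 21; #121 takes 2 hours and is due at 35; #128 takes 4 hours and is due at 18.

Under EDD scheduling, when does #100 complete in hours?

28

EDD (increasing due date): #128 #107 #114 #100 #121.
#128: 0→4
#107: 4→12
#114: 12→15
#100: 15→28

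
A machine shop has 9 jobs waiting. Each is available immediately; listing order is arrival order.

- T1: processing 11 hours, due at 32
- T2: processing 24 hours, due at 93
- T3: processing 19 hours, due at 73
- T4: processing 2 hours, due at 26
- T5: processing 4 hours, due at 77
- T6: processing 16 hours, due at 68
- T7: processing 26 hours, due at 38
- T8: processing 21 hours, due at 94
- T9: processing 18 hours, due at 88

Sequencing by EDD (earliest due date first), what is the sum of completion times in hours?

EDD (increasing due date): T4 T1 T7 T6 T3 T5 T9 T2 T8.
T4: 0→2
T1: 2→13
T7: 13→39
T6: 39→55
T3: 55→74
T5: 74→78
T9: 78→96
T2: 96→120
T8: 120→141
Sum = 2+13+39+55+74+78+96+120+141 = 618.

618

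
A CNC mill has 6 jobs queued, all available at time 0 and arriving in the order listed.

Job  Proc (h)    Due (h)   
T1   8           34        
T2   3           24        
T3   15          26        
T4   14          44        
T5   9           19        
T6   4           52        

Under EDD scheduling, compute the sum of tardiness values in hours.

8

EDD (increasing due date): T5 T2 T3 T1 T4 T6.
T5: 0→9, due 19, tardiness 0
T2: 9→12, due 24, tardiness 0
T3: 12→27, due 26, tardiness 1
T1: 27→35, due 34, tardiness 1
T4: 35→49, due 44, tardiness 5
T6: 49→53, due 52, tardiness 1
Sum = 0+0+1+1+5+1 = 8.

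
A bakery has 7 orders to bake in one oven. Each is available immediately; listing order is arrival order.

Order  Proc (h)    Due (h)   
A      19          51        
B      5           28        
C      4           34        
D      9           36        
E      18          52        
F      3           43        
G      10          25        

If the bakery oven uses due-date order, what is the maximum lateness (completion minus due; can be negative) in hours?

16

EDD (increasing due date): G B C D F A E.
G: 0→10, due 25, lateness -15
B: 10→15, due 28, lateness -13
C: 15→19, due 34, lateness -15
D: 19→28, due 36, lateness -8
F: 28→31, due 43, lateness -12
A: 31→50, due 51, lateness -1
E: 50→68, due 52, lateness 16
Maximum = 16.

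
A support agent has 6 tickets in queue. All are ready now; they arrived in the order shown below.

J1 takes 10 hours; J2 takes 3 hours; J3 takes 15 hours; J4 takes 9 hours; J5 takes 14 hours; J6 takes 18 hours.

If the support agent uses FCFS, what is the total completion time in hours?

208

FIFO (arrival order): J1 J2 J3 J4 J5 J6.
J1: 0→10
J2: 10→13
J3: 13→28
J4: 28→37
J5: 37→51
J6: 51→69
Sum = 10+13+28+37+51+69 = 208.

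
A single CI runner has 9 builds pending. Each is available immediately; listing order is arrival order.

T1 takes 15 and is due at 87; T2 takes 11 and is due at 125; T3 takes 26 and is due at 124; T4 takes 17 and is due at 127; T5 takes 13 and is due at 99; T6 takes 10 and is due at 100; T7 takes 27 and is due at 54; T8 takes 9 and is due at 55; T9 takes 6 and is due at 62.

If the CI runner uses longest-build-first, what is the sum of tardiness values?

LPT (decreasing processing time): T7 T3 T4 T1 T5 T2 T6 T8 T9.
T7: 0→27, due 54, tardiness 0
T3: 27→53, due 124, tardiness 0
T4: 53→70, due 127, tardiness 0
T1: 70→85, due 87, tardiness 0
T5: 85→98, due 99, tardiness 0
T2: 98→109, due 125, tardiness 0
T6: 109→119, due 100, tardiness 19
T8: 119→128, due 55, tardiness 73
T9: 128→134, due 62, tardiness 72
Sum = 0+0+0+0+0+0+19+73+72 = 164.

164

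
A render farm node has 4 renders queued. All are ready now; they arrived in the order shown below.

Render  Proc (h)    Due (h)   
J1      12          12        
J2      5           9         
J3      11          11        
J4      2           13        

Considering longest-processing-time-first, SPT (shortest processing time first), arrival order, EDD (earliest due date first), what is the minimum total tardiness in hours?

25

LPT (decreasing processing time): J1 J3 J2 J4.
J1: 0→12, due 12, tardiness 0
J3: 12→23, due 11, tardiness 12
J2: 23→28, due 9, tardiness 19
J4: 28→30, due 13, tardiness 17
Sum = 0+12+19+17 = 48.
SPT (increasing processing time): J4 J2 J3 J1.
J4: 0→2, due 13, tardiness 0
J2: 2→7, due 9, tardiness 0
J3: 7→18, due 11, tardiness 7
J1: 18→30, due 12, tardiness 18
Sum = 0+0+7+18 = 25.
FIFO (arrival order): J1 J2 J3 J4.
J1: 0→12, due 12, tardiness 0
J2: 12→17, due 9, tardiness 8
J3: 17→28, due 11, tardiness 17
J4: 28→30, due 13, tardiness 17
Sum = 0+8+17+17 = 42.
EDD (increasing due date): J2 J3 J1 J4.
J2: 0→5, due 9, tardiness 0
J3: 5→16, due 11, tardiness 5
J1: 16→28, due 12, tardiness 16
J4: 28→30, due 13, tardiness 17
Sum = 0+5+16+17 = 38.
LPT 48, SPT 25, FIFO 42, EDD 38 → minimum 25.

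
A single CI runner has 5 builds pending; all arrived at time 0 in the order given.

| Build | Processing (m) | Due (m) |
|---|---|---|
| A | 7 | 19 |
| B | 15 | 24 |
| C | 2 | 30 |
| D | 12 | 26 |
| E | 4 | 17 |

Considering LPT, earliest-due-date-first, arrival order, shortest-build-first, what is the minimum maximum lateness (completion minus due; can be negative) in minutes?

12

LPT (decreasing processing time): B D A E C.
B: 0→15, due 24, lateness -9
D: 15→27, due 26, lateness 1
A: 27→34, due 19, lateness 15
E: 34→38, due 17, lateness 21
C: 38→40, due 30, lateness 10
Maximum = 21.
EDD (increasing due date): E A B D C.
E: 0→4, due 17, lateness -13
A: 4→11, due 19, lateness -8
B: 11→26, due 24, lateness 2
D: 26→38, due 26, lateness 12
C: 38→40, due 30, lateness 10
Maximum = 12.
FIFO (arrival order): A B C D E.
A: 0→7, due 19, lateness -12
B: 7→22, due 24, lateness -2
C: 22→24, due 30, lateness -6
D: 24→36, due 26, lateness 10
E: 36→40, due 17, lateness 23
Maximum = 23.
SPT (increasing processing time): C E A D B.
C: 0→2, due 30, lateness -28
E: 2→6, due 17, lateness -11
A: 6→13, due 19, lateness -6
D: 13→25, due 26, lateness -1
B: 25→40, due 24, lateness 16
Maximum = 16.
LPT 21, EDD 12, FIFO 23, SPT 16 → minimum 12.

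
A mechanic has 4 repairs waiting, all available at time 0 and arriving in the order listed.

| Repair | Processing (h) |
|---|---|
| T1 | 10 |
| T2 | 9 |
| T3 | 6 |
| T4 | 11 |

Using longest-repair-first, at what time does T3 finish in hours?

LPT (decreasing processing time): T4 T1 T2 T3.
T4: 0→11
T1: 11→21
T2: 21→30
T3: 30→36

36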